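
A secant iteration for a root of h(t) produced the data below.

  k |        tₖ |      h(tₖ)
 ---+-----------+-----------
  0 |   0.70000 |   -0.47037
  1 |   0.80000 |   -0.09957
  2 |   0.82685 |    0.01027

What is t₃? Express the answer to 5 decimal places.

t₃ = 0.82685 − 0.01027·(0.82685 − 0.80000) / (0.01027 − (-0.09957))
   = 0.82685 − (0.0002757)/(0.1098400) = 0.8243395

0.82434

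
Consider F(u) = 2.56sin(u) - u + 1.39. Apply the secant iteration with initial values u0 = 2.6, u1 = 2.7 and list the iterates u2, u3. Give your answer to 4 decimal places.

2.6337, 2.6341

F(2.6) = 0.109684, F(2.7) = -0.215908
u2 = 2.700000 − (-0.215908)·(2.700000 − 2.600000) / (-0.215908 − 0.109684) = 2.700000 − (-0.021591)/(-0.325591) = 2.633688
F(2.633688) = 0.001363
u3 = 2.633688 − 0.001363·(2.633688 − 2.700000) / (0.001363 − (-0.215908)) = 2.633688 − (-0.000090)/(0.217271) = 2.634104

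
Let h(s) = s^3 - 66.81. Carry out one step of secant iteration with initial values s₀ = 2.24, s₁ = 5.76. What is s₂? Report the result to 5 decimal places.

h(2.24) = -55.5705760, h(5.76) = 124.2929760
s₂ = 5.7600000 − 124.2929760·(5.7600000 − 2.2400000) / (124.2929760 − (-55.5705760)) = 5.7600000 − (437.5112755)/(179.8635520) = 3.3275379

3.32754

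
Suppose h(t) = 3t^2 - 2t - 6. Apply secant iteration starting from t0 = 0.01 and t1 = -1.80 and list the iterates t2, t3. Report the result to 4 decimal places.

h(0.01) = -6.019700, h(-1.80) = 7.320000
t2 = -1.800000 − 7.320000·(-1.800000 − 0.010000) / (7.320000 − (-6.019700)) = -1.800000 − (-13.249200)/(13.339700) = -0.806784
h(-0.806784) = -2.433729
t3 = -0.806784 − (-2.433729)·(-0.806784 − (-1.800000)) / (-2.433729 − 7.320000) = -0.806784 − (-2.417218)/(-9.753729) = -1.054609

-0.8068, -1.0546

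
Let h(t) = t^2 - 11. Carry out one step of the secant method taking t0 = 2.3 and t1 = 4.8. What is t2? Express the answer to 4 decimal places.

h(2.3) = -5.710000, h(4.8) = 12.040000
t2 = 4.800000 − 12.040000·(4.800000 − 2.300000) / (12.040000 − (-5.710000)) = 4.800000 − (30.100000)/(17.750000) = 3.104225

3.1042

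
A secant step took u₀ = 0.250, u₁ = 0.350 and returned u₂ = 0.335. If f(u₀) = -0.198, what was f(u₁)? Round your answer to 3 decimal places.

0.035

The secant line through (0.250, -0.198) and (0.350, f(u₁)) crosses zero at u₂ = 0.335.
So (0.250, -0.198), (0.350, f(u₁)), (0.335, 0) are collinear:
f(u₁) = -0.198 · (0.350 − 0.335) / (0.250 − 0.335) = -0.198 · (0.01500)/(-0.08500) = 0.03494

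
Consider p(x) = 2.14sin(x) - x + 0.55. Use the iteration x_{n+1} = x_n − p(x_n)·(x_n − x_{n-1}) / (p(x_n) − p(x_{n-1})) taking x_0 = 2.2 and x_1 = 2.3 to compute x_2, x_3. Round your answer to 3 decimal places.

2.234, 2.235

p(2.2) = 0.08018, p(2.3) = -0.15419
x_2 = 2.30000 − (-0.15419)·(2.30000 − 2.20000) / (-0.15419 − 0.08018) = 2.30000 − (-0.01542)/(-0.23437) = 2.23421
p(2.23421) = 0.00188
x_3 = 2.23421 − 0.00188·(2.23421 − 2.30000) / (0.00188 − (-0.15419)) = 2.23421 − (-0.00012)/(0.15607) = 2.23500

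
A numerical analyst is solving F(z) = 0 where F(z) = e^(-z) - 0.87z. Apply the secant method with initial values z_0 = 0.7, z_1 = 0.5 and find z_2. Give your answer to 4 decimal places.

0.6208

F(0.7) = -0.112415, F(0.5) = 0.171531
z_2 = 0.500000 − 0.171531·(0.500000 − 0.700000) / (0.171531 − (-0.112415)) = 0.500000 − (-0.034306)/(0.283945) = 0.620819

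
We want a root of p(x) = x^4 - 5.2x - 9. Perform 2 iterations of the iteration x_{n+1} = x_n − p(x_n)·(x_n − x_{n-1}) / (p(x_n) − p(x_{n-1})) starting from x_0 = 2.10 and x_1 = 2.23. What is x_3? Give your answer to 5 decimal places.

2.11452

p(2.10) = -0.4719000, p(2.23) = 4.1337344
x_2 = 2.2300000 − 4.1337344·(2.2300000 − 2.1000000) / (4.1337344 − (-0.4719000)) = 2.2300000 − (0.5373855)/(4.6056344) = 2.1133200
p(2.1133200) = -0.0430238
x_3 = 2.1133200 − (-0.0430238)·(2.1133200 − 2.2300000) / (-0.0430238 − 4.1337344) = 2.1133200 − (0.0050200)/(-4.1767582) = 2.1145219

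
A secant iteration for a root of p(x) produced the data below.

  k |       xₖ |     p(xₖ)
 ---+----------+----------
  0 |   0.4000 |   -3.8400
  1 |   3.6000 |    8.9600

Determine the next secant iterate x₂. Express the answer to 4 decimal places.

x₂ = 3.6000 − 8.9600·(3.6000 − 0.4000) / (8.9600 − (-3.8400))
   = 3.6000 − (28.672000)/(12.800000) = 1.360000

1.3600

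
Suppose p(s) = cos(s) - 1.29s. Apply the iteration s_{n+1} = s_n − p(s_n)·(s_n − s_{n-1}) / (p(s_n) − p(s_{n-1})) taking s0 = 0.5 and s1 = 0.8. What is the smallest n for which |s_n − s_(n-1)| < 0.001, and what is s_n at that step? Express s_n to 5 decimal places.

n = 4, s_n = 0.62751

p(0.5) = 0.2325826, p(0.8) = -0.3352933
s2 = 0.8000000 − (-0.3352933)·(0.3000000)/(-0.5678759) = 0.6228698;  |Δ| = 0.1771302
p(0.6228698) = 0.0087057
s3 = 0.6228698 − 0.0087057·(-0.1771302)/(0.3439990) = 0.6273524;  |Δ| = 0.0044827
p(0.6273524) = 0.0002998
s4 = 0.6273524 − 0.0002998·(0.0044827)/(-0.0084059) = 0.6275123;  |Δ| = 0.0001599
|s4 − s3| = 0.0001599 < 0.001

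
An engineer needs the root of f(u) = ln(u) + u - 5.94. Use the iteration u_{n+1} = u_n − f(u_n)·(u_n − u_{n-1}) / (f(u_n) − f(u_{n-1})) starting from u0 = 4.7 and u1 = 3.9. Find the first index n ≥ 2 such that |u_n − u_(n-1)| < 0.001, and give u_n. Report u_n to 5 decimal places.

f(4.7) = 0.3075625, f(3.9) = -0.6790234
u2 = 3.9000000 − (-0.6790234)·(-0.8000000)/(-0.9865860) = 4.4506046;  |Δ| = 0.5506046
f(4.4506046) = 0.0036445
u3 = 4.4506046 − 0.0036445·(0.5506046)/(0.6826680) = 4.4476651;  |Δ| = 0.0029395
f(4.4476651) = 0.0000444
u4 = 4.4476651 − 0.0000444·(-0.0029395)/(-0.0036002) = 4.4476289;  |Δ| = 0.0000362
|u4 − u3| = 0.0000362 < 0.001

n = 4, u_n = 4.44763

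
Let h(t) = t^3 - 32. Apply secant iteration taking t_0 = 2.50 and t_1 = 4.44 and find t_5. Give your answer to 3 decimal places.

h(2.50) = -16.37500, h(4.44) = 55.52838
t_2 = 4.44000 − 55.52838·(4.44000 − 2.50000) / (55.52838 − (-16.37500)) = 4.44000 − (107.72506)/(71.90338) = 2.94181
h(2.94181) = -6.54090
t_3 = 2.94181 − (-6.54090)·(2.94181 − 4.44000) / (-6.54090 − 55.52838) = 2.94181 − (9.79952)/(-62.06928) = 3.09969
h(3.09969) = -2.21798
t_4 = 3.09969 − (-2.21798)·(3.09969 − 2.94181) / (-2.21798 − (-6.54090)) = 3.09969 − (-0.35018)/(4.32292) = 3.18069
h(3.18069) = 0.17846
t_5 = 3.18069 − 0.17846·(3.18069 − 3.09969) / (0.17846 − (-2.21798)) = 3.18069 − (0.01446)/(2.39643) = 3.17466

3.175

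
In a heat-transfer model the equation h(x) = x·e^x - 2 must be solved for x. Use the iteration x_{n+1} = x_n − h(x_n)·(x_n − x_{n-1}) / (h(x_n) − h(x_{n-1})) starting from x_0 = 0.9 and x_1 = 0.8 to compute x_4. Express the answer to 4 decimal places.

0.8526

h(0.9) = 0.213643, h(0.8) = -0.219567
x_2 = 0.800000 − (-0.219567)·(0.800000 − 0.900000) / (-0.219567 − 0.213643) = 0.800000 − (0.021957)/(-0.433210) = 0.850684
h(0.850684) = -0.008339
x_3 = 0.850684 − (-0.008339)·(0.850684 − 0.800000) / (-0.008339 − (-0.219567)) = 0.850684 − (-0.000423)/(0.211228) = 0.852685
h(0.852685) = 0.000344
x_4 = 0.852685 − 0.000344·(0.852685 − 0.850684) / (0.000344 − (-0.008339)) = 0.852685 − (0.000001)/(0.008683) = 0.852605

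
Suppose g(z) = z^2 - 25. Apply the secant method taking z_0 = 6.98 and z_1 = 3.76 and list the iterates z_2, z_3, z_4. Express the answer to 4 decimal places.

4.7714, 5.0332, 4.9992

g(6.98) = 23.720400, g(3.76) = -10.862400
z_2 = 3.760000 − (-10.862400)·(3.760000 − 6.980000) / (-10.862400 − 23.720400) = 3.760000 − (34.976928)/(-34.582800) = 4.771397
g(4.771397) = -2.233774
z_3 = 4.771397 − (-2.233774)·(4.771397 − 3.760000) / (-2.233774 − (-10.862400)) = 4.771397 − (-2.259232)/(8.628626) = 5.033226
g(5.033226) = 0.333369
z_4 = 5.033226 − 0.333369·(5.033226 − 4.771397) / (0.333369 − (-2.233774)) = 5.033226 − (0.087286)/(2.567143) = 4.999225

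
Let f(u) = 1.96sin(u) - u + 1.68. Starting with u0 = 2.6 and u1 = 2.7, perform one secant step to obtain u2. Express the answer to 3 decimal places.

f(2.6) = 0.09038, f(2.7) = -0.18234
u2 = 2.70000 − (-0.18234)·(2.70000 − 2.60000) / (-0.18234 − 0.09038) = 2.70000 − (-0.01823)/(-0.27272) = 2.63314

2.633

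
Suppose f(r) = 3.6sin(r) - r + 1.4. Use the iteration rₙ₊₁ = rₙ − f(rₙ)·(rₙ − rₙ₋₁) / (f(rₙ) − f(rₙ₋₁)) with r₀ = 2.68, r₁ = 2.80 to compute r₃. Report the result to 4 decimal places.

f(2.68) = 0.323349, f(2.80) = -0.194043
r₂ = 2.800000 − (-0.194043)·(2.800000 − 2.680000) / (-0.194043 − 0.323349) = 2.800000 − (-0.023285)/(-0.517391) = 2.754995
f(2.754995) = 0.002346
r₃ = 2.754995 − 0.002346·(2.754995 − 2.800000) / (0.002346 − (-0.194043)) = 2.754995 − (-0.000106)/(0.196389) = 2.755533

2.7555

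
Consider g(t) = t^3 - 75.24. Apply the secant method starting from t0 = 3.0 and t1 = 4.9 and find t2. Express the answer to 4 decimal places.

g(3.0) = -48.240000, g(4.9) = 42.409000
t2 = 4.900000 − 42.409000·(4.900000 − 3.000000) / (42.409000 − (-48.240000)) = 4.900000 − (80.577100)/(90.649000) = 4.011109

4.0111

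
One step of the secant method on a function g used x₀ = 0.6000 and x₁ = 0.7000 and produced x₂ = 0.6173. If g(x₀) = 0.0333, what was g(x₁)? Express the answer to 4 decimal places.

The secant line through (0.6000, 0.0333) and (0.7000, g(x₁)) crosses zero at x₂ = 0.6173.
So (0.6000, 0.0333), (0.7000, g(x₁)), (0.6173, 0) are collinear:
g(x₁) = 0.0333 · (0.7000 − 0.6173) / (0.6000 − 0.6173) = 0.0333 · (0.082700)/(-0.017300) = -0.159186

-0.1592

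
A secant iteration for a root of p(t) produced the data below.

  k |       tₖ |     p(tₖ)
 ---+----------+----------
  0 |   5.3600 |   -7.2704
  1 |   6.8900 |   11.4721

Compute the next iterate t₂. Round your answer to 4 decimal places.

5.9535

t₂ = 6.8900 − 11.4721·(6.8900 − 5.3600) / (11.4721 − (-7.2704))
   = 6.8900 − (17.552313)/(18.742500) = 5.953502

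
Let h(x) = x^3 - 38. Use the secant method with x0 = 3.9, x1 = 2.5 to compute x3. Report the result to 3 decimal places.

3.408

h(3.9) = 21.31900, h(2.5) = -22.37500
x2 = 2.50000 − (-22.37500)·(2.50000 − 3.90000) / (-22.37500 − 21.31900) = 2.50000 − (31.32500)/(-43.69400) = 3.21692
h(3.21692) = -4.70954
x3 = 3.21692 − (-4.70954)·(3.21692 − 2.50000) / (-4.70954 − (-22.37500)) = 3.21692 − (-3.37635)/(17.66546) = 3.40804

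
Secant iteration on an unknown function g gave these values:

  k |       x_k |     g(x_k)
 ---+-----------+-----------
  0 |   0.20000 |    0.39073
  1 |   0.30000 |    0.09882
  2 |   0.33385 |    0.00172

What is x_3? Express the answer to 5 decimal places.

0.33445

x_3 = 0.33385 − 0.00172·(0.33385 − 0.30000) / (0.00172 − 0.09882)
   = 0.33385 − (0.0000582)/(-0.0971000) = 0.3344496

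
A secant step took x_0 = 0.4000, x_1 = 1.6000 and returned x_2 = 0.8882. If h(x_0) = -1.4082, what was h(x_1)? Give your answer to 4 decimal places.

The secant line through (0.4000, -1.4082) and (1.6000, h(x_1)) crosses zero at x_2 = 0.8882.
So (0.4000, -1.4082), (1.6000, h(x_1)), (0.8882, 0) are collinear:
h(x_1) = -1.4082 · (1.6000 − 0.8882) / (0.4000 − 0.8882) = -1.4082 · (0.711800)/(-0.488200) = 2.053168

2.0532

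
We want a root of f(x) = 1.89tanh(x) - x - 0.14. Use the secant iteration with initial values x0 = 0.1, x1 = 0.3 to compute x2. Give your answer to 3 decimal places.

0.164

f(0.1) = -0.05163, f(0.3) = 0.11058
x2 = 0.30000 − 0.11058·(0.30000 − 0.10000) / (0.11058 − (-0.05163)) = 0.30000 − (0.02212)/(0.16221) = 0.16366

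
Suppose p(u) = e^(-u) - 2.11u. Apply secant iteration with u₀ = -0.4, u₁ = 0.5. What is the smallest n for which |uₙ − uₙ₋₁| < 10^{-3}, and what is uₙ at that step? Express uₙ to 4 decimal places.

p(-0.4) = 2.335825, p(0.5) = -0.448469
u₂ = 0.500000 − (-0.448469)·(0.900000)/(-2.784294) = 0.355036;  |Δ| = 0.144964
p(0.355036) = -0.047978
u₃ = 0.355036 − (-0.047978)·(-0.144964)/(0.400492) = 0.337670;  |Δ| = 0.017366
p(0.337670) = 0.000948
u₄ = 0.337670 − 0.000948·(-0.017366)/(0.048926) = 0.338006;  |Δ| = 0.000336
|u₄ − u₃| = 0.000336 < 10^{-3}

n = 4, uₙ = 0.3380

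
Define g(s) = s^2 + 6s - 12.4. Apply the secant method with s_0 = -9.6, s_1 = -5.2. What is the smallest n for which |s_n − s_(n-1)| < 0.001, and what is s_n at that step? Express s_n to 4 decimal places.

n = 6, s_n = -7.6260

g(-9.6) = 22.160000, g(-5.2) = -16.560000
s_2 = -5.200000 − (-16.560000)·(4.400000)/(-38.720000) = -7.081818;  |Δ| = 1.881818
g(-7.081818) = -4.738760
s_3 = -7.081818 − (-4.738760)·(-1.881818)/(11.821240) = -7.836179;  |Δ| = 0.754361
g(-7.836179) = 1.988632
s_4 = -7.836179 − 1.988632·(-0.754361)/(6.727392) = -7.613189;  |Δ| = 0.222991
g(-7.613189) = -0.118491
s_5 = -7.613189 − (-0.118491)·(0.222991)/(-2.107122) = -7.625728;  |Δ| = 0.012540
g(-7.625728) = -0.002639
s_6 = -7.625728 − (-0.002639)·(-0.012540)/(0.115852) = -7.626014;  |Δ| = 0.000286
|s_6 − s_5| = 0.000286 < 0.001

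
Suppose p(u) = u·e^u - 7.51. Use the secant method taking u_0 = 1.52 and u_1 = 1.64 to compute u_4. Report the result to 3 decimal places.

p(1.52) = -0.56022, p(1.64) = 0.94448
u_2 = 1.64000 − 0.94448·(1.64000 − 1.52000) / (0.94448 − (-0.56022)) = 1.64000 − (0.11334)/(1.50470) = 1.56468
p(1.56468) = -0.02907
u_3 = 1.56468 − (-0.02907)·(1.56468 − 1.64000) / (-0.02907 − 0.94448) = 1.56468 − (0.00219)/(-0.97355) = 1.56693
p(1.56693) = -0.00145
u_4 = 1.56693 − (-0.00145)·(1.56693 − 1.56468) / (-0.00145 − (-0.02907)) = 1.56693 − (0.00000)/(0.02762) = 1.56704

1.567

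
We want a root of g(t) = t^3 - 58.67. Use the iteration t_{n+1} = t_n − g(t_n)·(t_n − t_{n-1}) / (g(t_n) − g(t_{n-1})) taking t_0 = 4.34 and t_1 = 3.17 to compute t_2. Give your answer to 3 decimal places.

g(4.34) = 23.07650, g(3.17) = -26.81499
t_2 = 3.17000 − (-26.81499)·(3.17000 − 4.34000) / (-26.81499 − 23.07650) = 3.17000 − (31.37353)/(-49.89149) = 3.79884

3.799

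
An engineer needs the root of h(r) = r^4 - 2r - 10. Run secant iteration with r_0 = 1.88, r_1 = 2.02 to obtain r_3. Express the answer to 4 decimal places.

1.9292

h(1.88) = -1.268017, h(2.02) = 2.609664
r_2 = 2.020000 − 2.609664·(2.020000 − 1.880000) / (2.609664 − (-1.268017)) = 2.020000 − (0.365353)/(3.877681) = 1.925781
h(1.925781) = -0.097619
r_3 = 1.925781 − (-0.097619)·(1.925781 − 2.020000) / (-0.097619 − 2.609664) = 1.925781 − (0.009198)/(-2.707284) = 1.929178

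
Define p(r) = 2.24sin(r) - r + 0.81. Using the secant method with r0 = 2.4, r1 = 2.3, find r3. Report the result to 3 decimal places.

p(2.4) = -0.07696, p(2.3) = 0.18038
r2 = 2.30000 − 0.18038·(2.30000 − 2.40000) / (0.18038 − (-0.07696)) = 2.30000 − (-0.01804)/(0.25734) = 2.37009
p(2.37009) = 0.00166
r3 = 2.37009 − 0.00166·(2.37009 − 2.30000) / (0.00166 − 0.18038) = 2.37009 − (0.00012)/(-0.17872) = 2.37074

2.371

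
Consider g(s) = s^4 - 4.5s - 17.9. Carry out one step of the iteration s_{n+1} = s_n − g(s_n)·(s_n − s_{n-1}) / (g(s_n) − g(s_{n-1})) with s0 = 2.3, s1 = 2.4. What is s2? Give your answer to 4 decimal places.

2.3056

g(2.3) = -0.265900, g(2.4) = 4.477600
s2 = 2.400000 − 4.477600·(2.400000 − 2.300000) / (4.477600 − (-0.265900)) = 2.400000 − (0.447760)/(4.743500) = 2.305606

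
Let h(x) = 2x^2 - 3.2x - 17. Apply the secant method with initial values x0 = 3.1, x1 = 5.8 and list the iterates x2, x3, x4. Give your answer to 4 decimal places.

h(3.1) = -7.700000, h(5.8) = 31.720000
x2 = 5.800000 − 31.720000·(5.800000 − 3.100000) / (31.720000 − (-7.700000)) = 5.800000 − (85.644000)/(39.420000) = 3.627397
h(3.627397) = -2.291649
x3 = 3.627397 − (-2.291649)·(3.627397 − 5.800000) / (-2.291649 − 31.720000) = 3.627397 − (4.978844)/(-34.011649) = 3.773784
h(3.773784) = -0.593221
x4 = 3.773784 − (-0.593221)·(3.773784 − 3.627397) / (-0.593221 − (-2.291649)) = 3.773784 − (-0.086840)/(1.698428) = 3.824913

3.6274, 3.7738, 3.8249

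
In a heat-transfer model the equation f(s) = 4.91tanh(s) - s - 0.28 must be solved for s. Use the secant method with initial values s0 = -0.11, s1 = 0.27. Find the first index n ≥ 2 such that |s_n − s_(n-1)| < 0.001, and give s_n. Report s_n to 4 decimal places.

n = 4, s_n = 0.0718

f(-0.11) = -0.707932, f(0.27) = 0.744398
s2 = 0.270000 − 0.744398·(0.380000)/(1.452330) = 0.075229;  |Δ| = 0.194771
f(0.075229) = 0.013452
s3 = 0.075229 − 0.013452·(-0.194771)/(-0.730946) = 0.071645;  |Δ| = 0.003584
f(0.071645) = -0.000469
s4 = 0.071645 − (-0.000469)·(-0.003584)/(-0.013920) = 0.071766;  |Δ| = 0.000121
|s4 − s3| = 0.000121 < 0.001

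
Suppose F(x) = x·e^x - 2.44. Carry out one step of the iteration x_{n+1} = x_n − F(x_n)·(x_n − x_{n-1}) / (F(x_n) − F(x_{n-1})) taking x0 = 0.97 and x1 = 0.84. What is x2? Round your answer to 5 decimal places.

F(0.97) = 0.1188061, F(0.84) = -0.4942517
x2 = 0.8400000 − (-0.4942517)·(0.8400000 − 0.9700000) / (-0.4942517 − 0.1188061) = 0.8400000 − (0.0642527)/(-0.6130579) = 0.9448070

0.94481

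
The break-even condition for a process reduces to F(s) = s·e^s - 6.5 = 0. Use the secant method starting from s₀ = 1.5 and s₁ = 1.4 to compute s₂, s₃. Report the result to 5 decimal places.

F(1.5) = 0.2225336, F(1.4) = -0.8227200
s₂ = 1.4000000 − (-0.8227200)·(1.4000000 − 1.5000000) / (-0.8227200 − 0.2225336) = 1.4000000 − (0.0822720)/(-1.0452537) = 1.4787101
F(1.4787101) = -0.0124807
s₃ = 1.4787101 − (-0.0124807)·(1.4787101 − 1.4000000) / (-0.0124807 − (-0.8227200)) = 1.4787101 − (-0.0009824)/(0.8102394) = 1.4799225

1.47871, 1.47992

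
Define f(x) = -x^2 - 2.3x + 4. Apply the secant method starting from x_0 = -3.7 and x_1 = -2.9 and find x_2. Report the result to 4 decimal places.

f(-3.7) = -1.180000, f(-2.9) = 2.260000
x_2 = -2.900000 − 2.260000·(-2.900000 − (-3.700000)) / (2.260000 − (-1.180000)) = -2.900000 − (1.808000)/(3.440000) = -3.425581

-3.4256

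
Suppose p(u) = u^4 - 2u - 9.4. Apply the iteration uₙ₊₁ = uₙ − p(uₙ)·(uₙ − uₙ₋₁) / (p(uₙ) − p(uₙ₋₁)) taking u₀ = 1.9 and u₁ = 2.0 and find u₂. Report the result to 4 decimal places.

p(1.9) = -0.167900, p(2.0) = 2.600000
u₂ = 2.000000 − 2.600000·(2.000000 − 1.900000) / (2.600000 − (-0.167900)) = 2.000000 − (0.260000)/(2.767900) = 1.906066

1.9061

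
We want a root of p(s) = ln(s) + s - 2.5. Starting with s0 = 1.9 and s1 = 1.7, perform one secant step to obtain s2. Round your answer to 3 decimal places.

1.873

p(1.9) = 0.04185, p(1.7) = -0.26937
s2 = 1.70000 − (-0.26937)·(1.70000 − 1.90000) / (-0.26937 − 0.04185) = 1.70000 − (0.05387)/(-0.31123) = 1.87310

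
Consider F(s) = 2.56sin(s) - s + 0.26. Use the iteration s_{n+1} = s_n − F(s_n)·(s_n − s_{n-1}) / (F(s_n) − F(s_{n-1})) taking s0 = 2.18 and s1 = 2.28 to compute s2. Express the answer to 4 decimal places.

2.2499

F(2.18) = 0.179466, F(2.28) = -0.077265
s2 = 2.280000 − (-0.077265)·(2.280000 − 2.180000) / (-0.077265 − 0.179466) = 2.280000 − (-0.007727)/(-0.256731) = 2.249904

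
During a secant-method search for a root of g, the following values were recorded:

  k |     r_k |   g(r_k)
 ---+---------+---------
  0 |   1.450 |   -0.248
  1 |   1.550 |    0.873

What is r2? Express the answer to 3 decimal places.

r2 = 1.550 − 0.873·(1.550 − 1.450) / (0.873 − (-0.248))
   = 1.550 − (0.08730)/(1.12100) = 1.47212

1.472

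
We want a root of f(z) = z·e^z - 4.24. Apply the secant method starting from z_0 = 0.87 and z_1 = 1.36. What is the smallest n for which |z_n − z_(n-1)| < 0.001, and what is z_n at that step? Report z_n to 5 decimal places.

f(0.87) = -2.1633876, f(1.36) = 1.0588229
z_2 = 1.3600000 − 1.0588229·(0.4900000)/(3.2222104) = 1.1989853;  |Δ| = 0.1610147
f(1.1989853) = -0.2632658
z_3 = 1.1989853 − (-0.2632658)·(-0.1610147)/(-1.3220887) = 1.2310480;  |Δ| = 0.0320626
f(1.2310480) = -0.0238864
z_4 = 1.2310480 − (-0.0238864)·(0.0320626)/(0.2393794) = 1.2342473;  |Δ| = 0.0031994
f(1.2342473) = 0.0006164
z_5 = 1.2342473 − 0.0006164·(0.0031994)/(0.0245028) = 1.2341668;  |Δ| = 0.0000805
|z_5 − z_4| = 0.0000805 < 0.001

n = 5, z_n = 1.23417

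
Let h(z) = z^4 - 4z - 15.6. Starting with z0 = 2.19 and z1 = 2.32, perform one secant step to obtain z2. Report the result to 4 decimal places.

h(2.19) = -1.357425, h(2.32) = 4.090230
z2 = 2.320000 − 4.090230·(2.320000 − 2.190000) / (4.090230 − (-1.357425)) = 2.320000 − (0.531730)/(5.447655) = 2.222393

2.2224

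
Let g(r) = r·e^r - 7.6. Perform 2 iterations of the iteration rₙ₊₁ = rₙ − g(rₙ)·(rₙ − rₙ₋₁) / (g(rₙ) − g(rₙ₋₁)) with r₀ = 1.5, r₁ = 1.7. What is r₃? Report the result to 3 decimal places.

g(1.5) = -0.87747, g(1.7) = 1.70571
r₂ = 1.70000 − 1.70571·(1.70000 − 1.50000) / (1.70571 − (-0.87747)) = 1.70000 − (0.34114)/(2.58318) = 1.56794
g(1.56794) = -0.07901
r₃ = 1.56794 − (-0.07901)·(1.56794 − 1.70000) / (-0.07901 − 1.70571) = 1.56794 − (0.01043)/(-1.78472) = 1.57378

1.574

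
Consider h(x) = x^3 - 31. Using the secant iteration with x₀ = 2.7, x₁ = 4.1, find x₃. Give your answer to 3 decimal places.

h(2.7) = -11.31700, h(4.1) = 37.92100
x₂ = 4.10000 − 37.92100·(4.10000 − 2.70000) / (37.92100 − (-11.31700)) = 4.10000 − (53.08940)/(49.23800) = 3.02178
h(3.02178) = -3.40766
x₃ = 3.02178 − (-3.40766)·(3.02178 − 4.10000) / (-3.40766 − 37.92100) = 3.02178 − (3.67421)/(-41.32866) = 3.11068

3.111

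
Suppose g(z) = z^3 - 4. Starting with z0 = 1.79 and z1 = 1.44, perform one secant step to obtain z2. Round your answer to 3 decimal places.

1.569

g(1.79) = 1.73534, g(1.44) = -1.01402
z2 = 1.44000 − (-1.01402)·(1.44000 − 1.79000) / (-1.01402 − 1.73534) = 1.44000 − (0.35491)/(-2.74936) = 1.56909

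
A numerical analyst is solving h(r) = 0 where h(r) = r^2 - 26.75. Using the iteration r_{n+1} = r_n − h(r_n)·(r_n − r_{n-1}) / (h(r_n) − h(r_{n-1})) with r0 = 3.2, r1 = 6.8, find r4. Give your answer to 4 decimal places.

5.1735

h(3.2) = -16.510000, h(6.8) = 19.490000
r2 = 6.800000 − 19.490000·(6.800000 − 3.200000) / (19.490000 − (-16.510000)) = 6.800000 − (70.164000)/(36.000000) = 4.851000
h(4.851000) = -3.217799
r3 = 4.851000 − (-3.217799)·(4.851000 − 6.800000) / (-3.217799 − 19.490000) = 4.851000 − (6.271490)/(-22.707799) = 5.127182
h(5.127182) = -0.462003
r4 = 5.127182 − (-0.462003)·(5.127182 − 4.851000) / (-0.462003 − (-3.217799)) = 5.127182 − (-0.127597)/(2.755796) = 5.173483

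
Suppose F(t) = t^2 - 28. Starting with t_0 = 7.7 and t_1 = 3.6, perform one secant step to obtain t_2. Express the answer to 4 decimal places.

4.9310

F(7.7) = 31.290000, F(3.6) = -15.040000
t_2 = 3.600000 − (-15.040000)·(3.600000 − 7.700000) / (-15.040000 − 31.290000) = 3.600000 − (61.664000)/(-46.330000) = 4.930973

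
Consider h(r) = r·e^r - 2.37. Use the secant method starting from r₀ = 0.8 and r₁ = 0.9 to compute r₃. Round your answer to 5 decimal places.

h(0.8) = -0.5895673, h(0.9) = -0.1563572
r₂ = 0.9000000 − (-0.1563572)·(0.9000000 − 0.8000000) / (-0.1563572 − (-0.5895673)) = 0.9000000 − (-0.0156357)/(0.4332101) = 0.9360927
h(0.9360927) = 0.0170348
r₃ = 0.9360927 − 0.0170348·(0.9360927 − 0.9000000) / (0.0170348 − (-0.1563572)) = 0.9360927 − (0.0006148)/(0.1733920) = 0.9325468

0.93255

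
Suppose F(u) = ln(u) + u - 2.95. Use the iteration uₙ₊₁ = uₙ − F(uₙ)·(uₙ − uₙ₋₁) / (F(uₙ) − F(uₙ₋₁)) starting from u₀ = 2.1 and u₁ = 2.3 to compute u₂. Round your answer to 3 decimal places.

F(2.1) = -0.10806, F(2.3) = 0.18291
u₂ = 2.30000 − 0.18291·(2.30000 − 2.10000) / (0.18291 − (-0.10806)) = 2.30000 − (0.03658)/(0.29097) = 2.17428

2.174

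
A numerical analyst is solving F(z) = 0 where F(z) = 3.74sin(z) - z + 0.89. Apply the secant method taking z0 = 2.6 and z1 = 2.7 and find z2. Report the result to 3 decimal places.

2.651

F(2.6) = 0.21798, F(2.7) = -0.21160
z2 = 2.70000 − (-0.21160)·(2.70000 − 2.60000) / (-0.21160 − 0.21798) = 2.70000 − (-0.02116)/(-0.42957) = 2.65074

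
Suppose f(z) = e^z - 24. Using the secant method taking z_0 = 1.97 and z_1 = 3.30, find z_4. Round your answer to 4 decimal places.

3.1783

f(1.97) = -16.829324, f(3.30) = 3.112639
z_2 = 3.300000 − 3.112639·(3.300000 − 1.970000) / (3.112639 − (-16.829324)) = 3.300000 − (4.139810)/(19.941962) = 3.092407
f(3.092407) = -1.969957
z_3 = 3.092407 − (-1.969957)·(3.092407 − 3.300000) / (-1.969957 − 3.112639) = 3.092407 − (0.408949)/(-5.082596) = 3.172868
f(3.172868) = -0.124143
z_4 = 3.172868 − (-0.124143)·(3.172868 − 3.092407) / (-0.124143 − (-1.969957)) = 3.172868 − (-0.009989)/(1.845814) = 3.178279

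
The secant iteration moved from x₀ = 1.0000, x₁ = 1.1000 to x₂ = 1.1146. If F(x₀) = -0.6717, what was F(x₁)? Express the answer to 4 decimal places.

The secant line through (1.0000, -0.6717) and (1.1000, F(x₁)) crosses zero at x₂ = 1.1146.
So (1.0000, -0.6717), (1.1000, F(x₁)), (1.1146, 0) are collinear:
F(x₁) = -0.6717 · (1.1000 − 1.1146) / (1.0000 − 1.1146) = -0.6717 · (-0.014600)/(-0.114600) = -0.085574

-0.0856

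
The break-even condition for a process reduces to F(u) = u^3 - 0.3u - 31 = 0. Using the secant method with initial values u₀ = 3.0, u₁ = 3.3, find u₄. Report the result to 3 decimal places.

F(3.0) = -4.90000, F(3.3) = 3.94700
u₂ = 3.30000 − 3.94700·(3.30000 − 3.00000) / (3.94700 − (-4.90000)) = 3.30000 − (1.18410)/(8.84700) = 3.16616
F(3.16616) = -0.21052
u₃ = 3.16616 − (-0.21052)·(3.16616 − 3.30000) / (-0.21052 − 3.94700) = 3.16616 − (0.02818)/(-4.15752) = 3.17294
F(3.17294) = -0.00830
u₄ = 3.17294 − (-0.00830)·(3.17294 − 3.16616) / (-0.00830 − (-0.21052)) = 3.17294 − (-0.00006)/(0.20222) = 3.17321

3.173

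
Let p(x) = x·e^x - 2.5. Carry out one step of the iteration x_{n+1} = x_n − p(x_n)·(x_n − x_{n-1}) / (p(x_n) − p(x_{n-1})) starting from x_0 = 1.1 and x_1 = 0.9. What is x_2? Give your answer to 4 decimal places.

0.9525

p(1.1) = 0.804583, p(0.9) = -0.286357
x_2 = 0.900000 − (-0.286357)·(0.900000 − 1.100000) / (-0.286357 − 0.804583) = 0.900000 − (0.057271)/(-1.090940) = 0.952497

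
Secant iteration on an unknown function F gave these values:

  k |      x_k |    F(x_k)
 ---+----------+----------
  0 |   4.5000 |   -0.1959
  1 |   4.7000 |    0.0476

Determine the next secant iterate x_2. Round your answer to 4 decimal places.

4.6609

x_2 = 4.7000 − 0.0476·(4.7000 − 4.5000) / (0.0476 − (-0.1959))
   = 4.7000 − (0.009520)/(0.243500) = 4.660903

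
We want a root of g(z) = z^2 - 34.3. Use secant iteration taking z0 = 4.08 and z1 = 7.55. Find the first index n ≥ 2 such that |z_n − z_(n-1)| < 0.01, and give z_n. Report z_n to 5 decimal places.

n = 5, z_n = 5.85662

g(4.08) = -17.6536000, g(7.55) = 22.7025000
z2 = 7.5500000 − 22.7025000·(3.4700000)/(40.3561000) = 5.5979364;  |Δ| = 1.9520636
g(5.5979364) = -2.9631084
z3 = 5.5979364 − (-2.9631084)·(-1.9520636)/(-25.6656084) = 5.8233032;  |Δ| = 0.2253668
g(5.8233032) = -0.3891401
z4 = 5.8233032 − (-0.3891401)·(0.2253668)/(2.5739682) = 5.8573748;  |Δ| = 0.0340716
g(5.8573748) = 0.0088395
z5 = 5.8573748 − 0.0088395·(0.0340716)/(0.3979796) = 5.8566180;  |Δ| = 0.0007568
|z5 − z4| = 0.0007568 < 0.01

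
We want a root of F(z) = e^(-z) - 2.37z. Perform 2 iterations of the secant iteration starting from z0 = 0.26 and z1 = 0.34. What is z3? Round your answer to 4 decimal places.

0.3096

F(0.26) = 0.154852, F(0.34) = -0.094030
z2 = 0.340000 − (-0.094030)·(0.340000 − 0.260000) / (-0.094030 − 0.154852) = 0.340000 − (-0.007522)/(-0.248881) = 0.309775
F(0.309775) = -0.000556
z3 = 0.309775 − (-0.000556)·(0.309775 − 0.340000) / (-0.000556 − (-0.094030)) = 0.309775 − (0.000017)/(0.093474) = 0.309596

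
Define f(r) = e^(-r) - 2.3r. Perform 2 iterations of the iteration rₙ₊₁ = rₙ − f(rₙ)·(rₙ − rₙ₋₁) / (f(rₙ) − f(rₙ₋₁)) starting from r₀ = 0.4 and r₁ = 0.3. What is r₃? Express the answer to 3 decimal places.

0.317

f(0.4) = -0.24968, f(0.3) = 0.05082
r₂ = 0.30000 − 0.05082·(0.30000 − 0.40000) / (0.05082 − (-0.24968)) = 0.30000 − (-0.00508)/(0.30050) = 0.31691
f(0.31691) = -0.00050
r₃ = 0.31691 − (-0.00050)·(0.31691 − 0.30000) / (-0.00050 − 0.05082) = 0.31691 − (-0.00001)/(-0.05132) = 0.31675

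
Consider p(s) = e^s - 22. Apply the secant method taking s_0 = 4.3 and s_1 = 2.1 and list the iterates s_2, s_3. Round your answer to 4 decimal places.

p(4.3) = 51.699794, p(2.1) = -13.833830
s_2 = 2.100000 − (-13.833830)·(2.100000 − 4.300000) / (-13.833830 − 51.699794) = 2.100000 − (30.434426)/(-65.533624) = 2.564409
p(2.564409) = -9.007018
s_3 = 2.564409 − (-9.007018)·(2.564409 − 2.100000) / (-9.007018 − (-13.833830)) = 2.564409 − (-4.182943)/(4.826812) = 3.431015

2.5644, 3.4310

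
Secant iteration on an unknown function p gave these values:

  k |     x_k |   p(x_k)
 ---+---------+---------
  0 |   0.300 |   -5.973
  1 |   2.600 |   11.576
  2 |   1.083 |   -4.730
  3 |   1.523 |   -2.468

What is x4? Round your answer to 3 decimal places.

2.003

x4 = 1.523 − (-2.468)·(1.523 − 1.083) / (-2.468 − (-4.730))
   = 1.523 − (-1.08592)/(2.26200) = 2.00307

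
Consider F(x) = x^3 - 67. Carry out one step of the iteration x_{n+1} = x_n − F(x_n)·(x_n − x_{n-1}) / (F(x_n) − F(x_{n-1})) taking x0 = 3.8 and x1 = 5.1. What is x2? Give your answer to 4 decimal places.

F(3.8) = -12.128000, F(5.1) = 65.651000
x2 = 5.100000 − 65.651000·(5.100000 − 3.800000) / (65.651000 − (-12.128000)) = 5.100000 − (85.346300)/(77.779000) = 4.002708

4.0027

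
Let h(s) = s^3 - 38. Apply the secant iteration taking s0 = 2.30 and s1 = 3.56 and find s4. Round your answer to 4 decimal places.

3.3621

h(2.30) = -25.833000, h(3.56) = 7.118016
s2 = 3.560000 − 7.118016·(3.560000 − 2.300000) / (7.118016 − (-25.833000)) = 3.560000 − (8.968700)/(32.951016) = 3.287817
h(3.287817) = -2.459545
s3 = 3.287817 − (-2.459545)·(3.287817 − 3.560000) / (-2.459545 − 7.118016) = 3.287817 − (0.669446)/(-9.577561) = 3.357715
h(3.357715) = -0.144298
s4 = 3.357715 − (-0.144298)·(3.357715 − 3.287817) / (-0.144298 − (-2.459545)) = 3.357715 − (-0.010086)/(2.315247) = 3.362071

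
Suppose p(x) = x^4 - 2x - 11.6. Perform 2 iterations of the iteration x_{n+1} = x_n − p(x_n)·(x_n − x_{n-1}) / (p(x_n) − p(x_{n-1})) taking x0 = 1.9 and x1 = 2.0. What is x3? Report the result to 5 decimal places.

1.98651

p(1.9) = -2.3679000, p(2.0) = 0.4000000
x2 = 2.0000000 − 0.4000000·(2.0000000 − 1.9000000) / (0.4000000 − (-2.3679000)) = 2.0000000 − (0.0400000)/(2.7679000) = 1.9855486
p(1.9855486) = -0.0285536
x3 = 1.9855486 − (-0.0285536)·(1.9855486 − 2.0000000) / (-0.0285536 − 0.4000000) = 1.9855486 − (0.0004126)/(-0.4285536) = 1.9865115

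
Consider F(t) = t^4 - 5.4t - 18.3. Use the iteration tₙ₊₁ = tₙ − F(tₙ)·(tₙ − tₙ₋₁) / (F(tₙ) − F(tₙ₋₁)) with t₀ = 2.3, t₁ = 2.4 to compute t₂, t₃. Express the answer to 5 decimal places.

2.35879, 2.36045

F(2.3) = -2.7359000, F(2.4) = 1.9176000
t₂ = 2.4000000 − 1.9176000·(2.4000000 − 2.3000000) / (1.9176000 − (-2.7359000)) = 2.4000000 − (0.1917600)/(4.6535000) = 2.3587923
F(2.3587923) = -0.0804825
t₃ = 2.3587923 − (-0.0804825)·(2.3587923 − 2.4000000) / (-0.0804825 − 1.9176000) = 2.3587923 − (0.0033165)/(-1.9980825) = 2.3604521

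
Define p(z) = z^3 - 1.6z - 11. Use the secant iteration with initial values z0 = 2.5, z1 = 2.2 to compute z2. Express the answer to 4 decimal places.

p(2.5) = 0.625000, p(2.2) = -3.872000
z2 = 2.200000 − (-3.872000)·(2.200000 − 2.500000) / (-3.872000 − 0.625000) = 2.200000 − (1.161600)/(-4.497000) = 2.458306

2.4583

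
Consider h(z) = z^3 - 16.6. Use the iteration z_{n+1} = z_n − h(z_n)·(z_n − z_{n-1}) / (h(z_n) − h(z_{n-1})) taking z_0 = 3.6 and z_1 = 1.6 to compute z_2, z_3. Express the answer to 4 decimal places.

h(3.6) = 30.056000, h(1.6) = -12.504000
z_2 = 1.600000 − (-12.504000)·(1.600000 − 3.600000) / (-12.504000 − 30.056000) = 1.600000 − (25.008000)/(-42.560000) = 2.187594
h(2.187594) = -6.131121
z_3 = 2.187594 − (-6.131121)·(2.187594 − 1.600000) / (-6.131121 − (-12.504000)) = 2.187594 − (-3.602610)/(6.372879) = 2.752897

2.1876, 2.7529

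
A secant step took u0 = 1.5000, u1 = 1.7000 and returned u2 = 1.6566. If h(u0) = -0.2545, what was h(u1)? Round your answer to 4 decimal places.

0.0705

The secant line through (1.5000, -0.2545) and (1.7000, h(u1)) crosses zero at u2 = 1.6566.
So (1.5000, -0.2545), (1.7000, h(u1)), (1.6566, 0) are collinear:
h(u1) = -0.2545 · (1.7000 − 1.6566) / (1.5000 − 1.6566) = -0.2545 · (0.043400)/(-0.156600) = 0.070532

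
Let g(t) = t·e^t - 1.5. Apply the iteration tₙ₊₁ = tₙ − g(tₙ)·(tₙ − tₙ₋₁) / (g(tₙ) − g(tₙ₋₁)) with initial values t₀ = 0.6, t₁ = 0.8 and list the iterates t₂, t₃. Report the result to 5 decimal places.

g(0.6) = -0.4067287, g(0.8) = 0.2804327
t₂ = 0.8000000 − 0.2804327·(0.8000000 − 0.6000000) / (0.2804327 − (-0.4067287)) = 0.8000000 − (0.0560865)/(0.6871615) = 0.7183794
g(0.7183794) = -0.0265274
t₃ = 0.7183794 − (-0.0265274)·(0.7183794 − 0.8000000) / (-0.0265274 − 0.2804327) = 0.7183794 − (0.0021652)/(-0.3069602) = 0.7254330

0.71838, 0.72543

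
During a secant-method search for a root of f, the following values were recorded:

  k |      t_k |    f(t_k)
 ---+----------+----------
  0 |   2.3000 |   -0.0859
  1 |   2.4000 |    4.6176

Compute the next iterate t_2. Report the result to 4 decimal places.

t_2 = 2.4000 − 4.6176·(2.4000 − 2.3000) / (4.6176 − (-0.0859))
   = 2.4000 − (0.461760)/(4.703500) = 2.301826

2.3018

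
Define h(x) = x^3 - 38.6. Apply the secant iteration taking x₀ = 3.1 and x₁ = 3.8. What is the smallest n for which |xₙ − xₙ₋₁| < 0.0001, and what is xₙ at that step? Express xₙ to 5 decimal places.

n = 5, xₙ = 3.37958

h(3.1) = -8.8090000, h(3.8) = 16.2720000
x₂ = 3.8000000 − 16.2720000·(0.7000000)/(25.0810000) = 3.3458554;  |Δ| = 0.4541446
h(3.3458554) = -1.1439898
x₃ = 3.3458554 − (-1.1439898)·(-0.4541446)/(-17.4159898) = 3.3756864;  |Δ| = 0.0298310
h(3.3756864) = -0.1331786
x₄ = 3.3756864 − (-0.1331786)·(0.0298310)/(1.0108112) = 3.3796168;  |Δ| = 0.0039304
h(3.3796168) = 0.0013404
x₅ = 3.3796168 − 0.0013404·(0.0039304)/(0.1345190) = 3.3795776;  |Δ| = 0.0000392
|x₅ − x₄| = 0.0000392 < 0.0001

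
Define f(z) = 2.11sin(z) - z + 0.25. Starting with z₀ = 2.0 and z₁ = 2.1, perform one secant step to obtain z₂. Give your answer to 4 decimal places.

2.0855

f(2.0) = 0.168618, f(2.1) = -0.028628
z₂ = 2.100000 − (-0.028628)·(2.100000 − 2.000000) / (-0.028628 − 0.168618) = 2.100000 − (-0.002863)/(-0.197246) = 2.085486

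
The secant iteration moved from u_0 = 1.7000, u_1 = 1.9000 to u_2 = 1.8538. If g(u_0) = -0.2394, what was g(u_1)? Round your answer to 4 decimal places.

0.0719

The secant line through (1.7000, -0.2394) and (1.9000, g(u_1)) crosses zero at u_2 = 1.8538.
So (1.7000, -0.2394), (1.9000, g(u_1)), (1.8538, 0) are collinear:
g(u_1) = -0.2394 · (1.9000 − 1.8538) / (1.7000 − 1.8538) = -0.2394 · (0.046200)/(-0.153800) = 0.071913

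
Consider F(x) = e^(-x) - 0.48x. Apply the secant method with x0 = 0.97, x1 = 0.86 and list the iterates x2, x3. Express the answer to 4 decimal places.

F(0.97) = -0.086517, F(0.86) = 0.010362
x2 = 0.860000 − 0.010362·(0.860000 − 0.970000) / (0.010362 − (-0.086517)) = 0.860000 − (-0.001140)/(0.096879) = 0.871765
F(0.871765) = -0.000235
x3 = 0.871765 − (-0.000235)·(0.871765 − 0.860000) / (-0.000235 − 0.010362) = 0.871765 − (-0.000003)/(-0.010597) = 0.871505

0.8718, 0.8715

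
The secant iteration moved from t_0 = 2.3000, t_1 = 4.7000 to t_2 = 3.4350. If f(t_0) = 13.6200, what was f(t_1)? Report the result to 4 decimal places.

The secant line through (2.3000, 13.6200) and (4.7000, f(t_1)) crosses zero at t_2 = 3.4350.
So (2.3000, 13.6200), (4.7000, f(t_1)), (3.4350, 0) are collinear:
f(t_1) = 13.6200 · (4.7000 − 3.4350) / (2.3000 − 3.4350) = 13.6200 · (1.265000)/(-1.135000) = -15.180000

-15.1800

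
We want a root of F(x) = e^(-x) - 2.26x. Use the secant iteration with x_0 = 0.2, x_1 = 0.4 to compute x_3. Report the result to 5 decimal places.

F(0.2) = 0.3667308, F(0.4) = -0.2336800
x_2 = 0.4000000 − (-0.2336800)·(0.4000000 − 0.2000000) / (-0.2336800 − 0.3667308) = 0.4000000 − (-0.0467360)/(-0.6004107) = 0.3221600
F(0.3221600) = -0.0034992
x_3 = 0.3221600 − (-0.0034992)·(0.3221600 − 0.4000000) / (-0.0034992 − (-0.2336800)) = 0.3221600 − (0.0002724)/(0.2301807) = 0.3209766

0.32098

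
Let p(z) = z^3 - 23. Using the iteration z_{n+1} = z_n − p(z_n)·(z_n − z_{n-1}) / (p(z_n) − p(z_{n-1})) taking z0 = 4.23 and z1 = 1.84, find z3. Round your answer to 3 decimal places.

p(4.23) = 52.68697, p(1.84) = -16.77050
z2 = 1.84000 − (-16.77050)·(1.84000 − 4.23000) / (-16.77050 − 52.68697) = 1.84000 − (40.08149)/(-69.45746) = 2.41707
p(2.41707) = -8.87901
z3 = 2.41707 − (-8.87901)·(2.41707 − 1.84000) / (-8.87901 − (-16.77050)) = 2.41707 − (-5.12377)/(7.89148) = 3.06634

3.066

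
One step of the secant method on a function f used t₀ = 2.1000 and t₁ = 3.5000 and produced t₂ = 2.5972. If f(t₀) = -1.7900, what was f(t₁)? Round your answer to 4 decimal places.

The secant line through (2.1000, -1.7900) and (3.5000, f(t₁)) crosses zero at t₂ = 2.5972.
So (2.1000, -1.7900), (3.5000, f(t₁)), (2.5972, 0) are collinear:
f(t₁) = -1.7900 · (3.5000 − 2.5972) / (2.1000 − 2.5972) = -1.7900 · (0.902800)/(-0.497200) = 3.250225

3.2502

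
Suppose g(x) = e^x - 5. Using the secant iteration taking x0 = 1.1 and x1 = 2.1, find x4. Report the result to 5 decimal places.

g(1.1) = -1.9958340, g(2.1) = 3.1661699
x2 = 2.1000000 − 3.1661699·(2.1000000 − 1.1000000) / (3.1661699 − (-1.9958340)) = 2.1000000 − (3.1661699)/(5.1620039) = 1.4866394
g(1.4866394) = -0.5777909
x3 = 1.4866394 − (-0.5777909)·(1.4866394 − 2.1000000) / (-0.5777909 − 3.1661699) = 1.4866394 − (0.3543942)/(-3.7439608) = 1.5812969
g(1.5812969) = -0.1387436
x4 = 1.5812969 − (-0.1387436)·(1.5812969 − 1.4866394) / (-0.1387436 − (-0.5777909)) = 1.5812969 − (-0.0131331)/(0.4390473) = 1.6112097

1.61121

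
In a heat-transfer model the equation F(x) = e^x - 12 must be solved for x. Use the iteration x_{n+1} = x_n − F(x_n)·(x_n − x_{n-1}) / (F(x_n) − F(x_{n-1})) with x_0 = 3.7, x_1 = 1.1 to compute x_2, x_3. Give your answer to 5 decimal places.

1.72466, 3.25594

F(3.7) = 28.4473044, F(1.1) = -8.9958340
x_2 = 1.1000000 − (-8.9958340)·(1.1000000 − 3.7000000) / (-8.9958340 − 28.4473044) = 1.1000000 − (23.3891683)/(-37.4431383) = 1.7246583
F(1.7246583) = -6.3893963
x_3 = 1.7246583 − (-6.3893963)·(1.7246583 − 1.1000000) / (-6.3893963 − (-8.9958340)) = 1.7246583 − (-3.9911896)/(2.6064377) = 3.2559397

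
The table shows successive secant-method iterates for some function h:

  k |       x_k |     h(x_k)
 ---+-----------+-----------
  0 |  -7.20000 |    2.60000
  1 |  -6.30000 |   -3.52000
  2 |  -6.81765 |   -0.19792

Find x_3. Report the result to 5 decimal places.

-6.84849

x_3 = -6.81765 − (-0.19792)·(-6.81765 − (-6.30000)) / (-0.19792 − (-3.52000))
   = -6.81765 − (0.1024533)/(3.3220800) = -6.8484901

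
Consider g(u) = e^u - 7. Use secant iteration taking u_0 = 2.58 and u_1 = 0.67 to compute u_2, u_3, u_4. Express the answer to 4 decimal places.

1.5272, 2.3015, 1.8716

g(2.58) = 6.197138, g(0.67) = -5.045763
u_2 = 0.670000 − (-5.045763)·(0.670000 − 2.580000) / (-5.045763 − 6.197138) = 0.670000 − (9.637407)/(-11.242901) = 1.527199
g(1.527199) = -2.394739
u_3 = 1.527199 − (-2.394739)·(1.527199 − 0.670000) / (-2.394739 − (-5.045763)) = 1.527199 − (-2.052769)/(2.651023) = 2.301530
g(2.301530) = 2.989454
u_4 = 2.301530 − 2.989454·(2.301530 − 1.527199) / (2.989454 − (-2.394739)) = 2.301530 − (2.314826)/(5.384194) = 1.871600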